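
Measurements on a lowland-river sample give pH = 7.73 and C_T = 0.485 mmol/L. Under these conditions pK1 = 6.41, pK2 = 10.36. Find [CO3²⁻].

[CO3²⁻] = 1.08 μmol/L

α₂ = 1 / (1 + [H⁺]/K2 + [H⁺]²/(K1K2)) = 1 / (1 + 10^+2.63 + 10^+1.31)
   = 1 / (1 + 426.58 + 20.417) = 1/448.00 = 0.002232
[CO3²⁻] = α₂ × DIC = 0.002232 × 0.485 = 0.00108 mmol/L = 1.08 μmol/L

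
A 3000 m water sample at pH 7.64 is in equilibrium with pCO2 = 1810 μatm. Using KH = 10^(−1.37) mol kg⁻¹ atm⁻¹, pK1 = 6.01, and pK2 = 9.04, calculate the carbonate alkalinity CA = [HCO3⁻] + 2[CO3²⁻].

[CO2*] = KH · pCO2 = 10^(−1.37) × 1810×10^-6 = 7.721×10^-5 mol/kg
α₀ = 1/(1 + K1/[H⁺] + K1K2/[H⁺]²) = 1/(1 + 10^+1.63 + 10^+0.23) = 0.02205
DIC = [CO2*]/α₀ = 7.721×10^-5 / 0.02205 = 3.502 mmol/kg
CA = (α₁ + 2α₂)·DIC = (0.9405 + 2×0.03744) × 3.502 = 3.56 mmol/kg

CA = 3.56 mmol/kg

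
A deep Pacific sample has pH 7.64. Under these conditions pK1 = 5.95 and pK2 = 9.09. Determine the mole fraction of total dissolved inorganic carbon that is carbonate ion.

α₂ = 1 / (1 + [H⁺]/K2 + [H⁺]²/(K1K2)) = 1 / (1 + 10^+1.45 + 10^-0.24)
   = 1 / (1 + 28.184 + 0.57544) = 1/29.759 = 0.03360

α₂ = 0.0336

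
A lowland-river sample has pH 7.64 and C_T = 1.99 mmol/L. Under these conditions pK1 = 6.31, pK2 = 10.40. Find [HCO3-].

α₁ = 1 / (1 + [H⁺]/K1 + K2/[H⁺]) = 1 / (1 + 10^-1.33 + 10^-2.76)
   = 1 / (1 + 0.046774 + 0.0017378) = 1/1.0485 = 0.9537
[HCO3⁻] = α₁ × DIC = 0.9537 × 1.99 = 1.90 mmol/L

[HCO3⁻] = 1.90 mmol/L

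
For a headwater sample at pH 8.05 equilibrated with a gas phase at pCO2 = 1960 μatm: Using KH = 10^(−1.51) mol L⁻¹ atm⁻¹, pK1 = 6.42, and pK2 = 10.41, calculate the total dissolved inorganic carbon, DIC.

DIC = 2.66 mmol/L

[CO2*] = KH · pCO2 = 10^(−1.51) × 1960×10^-6 = 6.057×10^-5 mol/L
α₀ = 1/(1 + K1/[H⁺] + K1K2/[H⁺]²) = 1/(1 + 10^+1.63 + 10^-0.73) = 0.02281
DIC = [CO2*]/α₀ = 6.057×10^-5 / 0.02281 = 2.66 mmol/L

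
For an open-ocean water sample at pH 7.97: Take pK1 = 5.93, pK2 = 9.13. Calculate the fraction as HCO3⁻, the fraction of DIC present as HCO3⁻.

α₁ = 1 / (1 + [H⁺]/K1 + K2/[H⁺]) = 1 / (1 + 10^-2.04 + 10^-1.16)
   = 1 / (1 + 0.0091201 + 0.069183) = 1/1.0783 = 0.9274

α₁ = 0.927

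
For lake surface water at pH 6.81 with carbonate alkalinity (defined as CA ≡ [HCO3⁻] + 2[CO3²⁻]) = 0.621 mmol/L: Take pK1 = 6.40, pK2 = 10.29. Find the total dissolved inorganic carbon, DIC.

DIC = 0.862 mmol/L

CA = [HCO3⁻] + 2[CO3²⁻] = (α₁ + 2α₂)·DIC
At pH 6.81: [H⁺]/K1 = 10^-0.41 = 0.38905, K2/[H⁺] = 10^-3.48 = 0.00033113
α₁ = 1/(1 + 0.38905 + 0.00033113) = 1/1.3894 = 0.7197; α₂ = α₁·K2/[H⁺] = 0.0002383
α₁ + 2α₂ = 0.7202
DIC = CA / (α₁ + 2α₂) = 0.621 / 0.7202 = 0.862 mmol/L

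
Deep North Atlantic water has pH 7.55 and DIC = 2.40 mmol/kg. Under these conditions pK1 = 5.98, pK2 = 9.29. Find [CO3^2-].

α₂ = 1 / (1 + [H⁺]/K2 + [H⁺]²/(K1K2)) = 1 / (1 + 10^+1.74 + 10^+0.17)
   = 1 / (1 + 54.954 + 1.4791) = 1/57.433 = 0.01741
[CO3²⁻] = α₂ × DIC = 0.01741 × 2.40 = 0.0418 mmol/kg

[CO3²⁻] = 0.0418 mmol/kg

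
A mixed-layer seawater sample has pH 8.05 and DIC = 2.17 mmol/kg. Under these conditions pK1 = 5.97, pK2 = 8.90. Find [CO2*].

α₀ = 1 / (1 + K1/[H⁺] + K1K2/[H⁺]²) = 1 / (1 + 10^+2.08 + 10^+1.23)
   = 1 / (1 + 120.23 + 16.982) = 1/138.21 = 0.007235
[CO2*] = α₀ × DIC = 0.007235 × 2.17 = 0.0157 mmol/kg = 15.7 μmol/kg

[CO2*] = 15.7 μmol/kg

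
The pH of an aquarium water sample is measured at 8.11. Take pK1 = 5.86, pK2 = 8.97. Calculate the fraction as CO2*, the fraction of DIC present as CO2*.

α₀ = 0.00492

α₀ = 1 / (1 + K1/[H⁺] + K1K2/[H⁺]²) = 1 / (1 + 10^+2.25 + 10^+1.39)
   = 1 / (1 + 177.83 + 24.547) = 1/203.38 = 0.004917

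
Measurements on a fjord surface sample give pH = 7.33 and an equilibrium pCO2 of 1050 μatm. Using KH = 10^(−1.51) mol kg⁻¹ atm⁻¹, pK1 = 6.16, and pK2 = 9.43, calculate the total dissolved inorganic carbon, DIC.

DIC = 0.516 mmol/kg

[CO2*] = KH · pCO2 = 10^(−1.51) × 1050×10^-6 = 3.245×10^-5 mol/kg
α₀ = 1/(1 + K1/[H⁺] + K1K2/[H⁺]²) = 1/(1 + 10^+1.17 + 10^-0.93) = 0.06286
DIC = [CO2*]/α₀ = 3.245×10^-5 / 0.06286 = 0.516 mmol/kg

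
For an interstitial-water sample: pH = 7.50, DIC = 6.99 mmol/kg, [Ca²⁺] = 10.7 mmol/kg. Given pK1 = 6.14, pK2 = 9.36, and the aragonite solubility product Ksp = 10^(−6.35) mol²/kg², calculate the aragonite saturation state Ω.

α₂ = 1 / (1 + [H⁺]/K2 + [H⁺]²/(K1K2)) = 1 / (1 + 10^+1.86 + 10^+0.50)
   = 1 / (1 + 72.444 + 3.1623) = 1/76.606 = 0.01305
[CO3²⁻] = α₂ × DIC = 0.01305 × 6.99 = 0.09125 mmol/kg
Ksp = 10^(−6.35) = 4.467×10^-7
Ω = [Ca²⁺][CO3²⁻]/Ksp = (10.7×10^-3)(9.125×10^-5) / 4.467×10^-7 = 2.19

Ω = 2.19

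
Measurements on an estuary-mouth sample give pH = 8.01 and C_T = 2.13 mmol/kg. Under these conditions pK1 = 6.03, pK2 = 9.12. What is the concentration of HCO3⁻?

[HCO3⁻] = 1.96 mmol/kg

α₁ = 1 / (1 + [H⁺]/K1 + K2/[H⁺]) = 1 / (1 + 10^-1.98 + 10^-1.11)
   = 1 / (1 + 0.010471 + 0.077625) = 1/1.0881 = 0.9190
[HCO3⁻] = α₁ × DIC = 0.9190 × 2.13 = 1.96 mmol/kg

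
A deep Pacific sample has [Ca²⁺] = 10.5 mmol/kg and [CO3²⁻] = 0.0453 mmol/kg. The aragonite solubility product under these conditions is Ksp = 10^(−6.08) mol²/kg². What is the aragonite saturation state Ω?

Ω = 0.572

Ksp = 10^(−6.08) = 8.318×10^-7
Ω = [Ca²⁺][CO3²⁻]/Ksp = (10.5×10^-3)(0.0453×10^-3) / 8.318×10^-7 = 0.572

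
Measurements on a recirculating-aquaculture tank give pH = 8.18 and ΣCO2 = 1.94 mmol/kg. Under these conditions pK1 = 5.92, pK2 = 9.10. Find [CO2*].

α₀ = 1 / (1 + K1/[H⁺] + K1K2/[H⁺]²) = 1 / (1 + 10^+2.26 + 10^+1.34)
   = 1 / (1 + 181.97 + 21.878) = 1/204.85 = 0.004882
[CO2*] = α₀ × DIC = 0.004882 × 1.94 = 0.00947 mmol/kg = 9.47 μmol/kg

[CO2*] = 9.47 μmol/kg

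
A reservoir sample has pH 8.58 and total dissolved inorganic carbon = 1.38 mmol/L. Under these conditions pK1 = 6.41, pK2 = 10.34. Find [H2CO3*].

[CO2*] = 9.11 μmol/L

α₀ = 1 / (1 + K1/[H⁺] + K1K2/[H⁺]²) = 1 / (1 + 10^+2.17 + 10^+0.41)
   = 1 / (1 + 147.91 + 2.5704) = 1/151.48 = 0.006601
[CO2*] = α₀ × DIC = 0.006601 × 1.38 = 0.00911 mmol/L = 9.11 μmol/L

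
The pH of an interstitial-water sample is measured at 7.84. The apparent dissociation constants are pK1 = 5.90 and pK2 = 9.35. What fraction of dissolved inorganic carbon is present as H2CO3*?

α₀ = 0.0110

α₀ = 1 / (1 + K1/[H⁺] + K1K2/[H⁺]²) = 1 / (1 + 10^+1.94 + 10^+0.43)
   = 1 / (1 + 87.096 + 2.6915) = 1/90.788 = 0.01101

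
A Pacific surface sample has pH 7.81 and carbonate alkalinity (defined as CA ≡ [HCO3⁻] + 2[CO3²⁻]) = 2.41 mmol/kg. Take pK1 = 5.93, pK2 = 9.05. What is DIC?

DIC = 2.31 mmol/kg

CA = [HCO3⁻] + 2[CO3²⁻] = (α₁ + 2α₂)·DIC
At pH 7.81: [H⁺]/K1 = 10^-1.88 = 0.013183, K2/[H⁺] = 10^-1.24 = 0.057544
α₁ = 1/(1 + 0.013183 + 0.057544) = 1/1.0707 = 0.9339; α₂ = α₁·K2/[H⁺] = 0.05374
α₁ + 2α₂ = 1.0414
DIC = CA / (α₁ + 2α₂) = 2.41 / 1.0414 = 2.31 mmol/kg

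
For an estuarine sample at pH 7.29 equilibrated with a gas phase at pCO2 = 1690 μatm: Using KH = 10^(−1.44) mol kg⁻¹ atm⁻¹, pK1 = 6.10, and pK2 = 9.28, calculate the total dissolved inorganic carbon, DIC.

[CO2*] = KH · pCO2 = 10^(−1.44) × 1690×10^-6 = 6.136×10^-5 mol/kg
α₀ = 1/(1 + K1/[H⁺] + K1K2/[H⁺]²) = 1/(1 + 10^+1.19 + 10^-0.80) = 0.06007
DIC = [CO2*]/α₀ = 6.136×10^-5 / 0.06007 = 1.02 mmol/kg

DIC = 1.02 mmol/kg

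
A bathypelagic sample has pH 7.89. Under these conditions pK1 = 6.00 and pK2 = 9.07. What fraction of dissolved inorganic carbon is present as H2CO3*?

α₀ = 1 / (1 + K1/[H⁺] + K1K2/[H⁺]²) = 1 / (1 + 10^+1.89 + 10^+0.71)
   = 1 / (1 + 77.625 + 5.1286) = 1/83.753 = 0.01194

α₀ = 0.0119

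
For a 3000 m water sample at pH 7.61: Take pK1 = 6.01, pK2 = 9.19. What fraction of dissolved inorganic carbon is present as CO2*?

α₀ = 0.0239

α₀ = 1 / (1 + K1/[H⁺] + K1K2/[H⁺]²) = 1 / (1 + 10^+1.60 + 10^+0.02)
   = 1 / (1 + 39.811 + 1.0471) = 1/41.858 = 0.02389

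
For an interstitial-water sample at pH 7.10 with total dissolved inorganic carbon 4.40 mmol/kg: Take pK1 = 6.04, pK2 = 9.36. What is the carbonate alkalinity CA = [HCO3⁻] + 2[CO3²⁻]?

CA = 4.07 mmol/kg

CA = [HCO3⁻] + 2[CO3²⁻] = (α₁ + 2α₂)·DIC
At pH 7.10: [H⁺]/K1 = 10^-1.06 = 0.087096, K2/[H⁺] = 10^-2.26 = 0.0054954
α₁ = 1/(1 + 0.087096 + 0.0054954) = 1/1.0926 = 0.9153; α₂ = α₁·K2/[H⁺] = 0.005030
α₁ + 2α₂ = 0.9253
CA = 0.9253 × 4.40 = 4.07 mmol/kg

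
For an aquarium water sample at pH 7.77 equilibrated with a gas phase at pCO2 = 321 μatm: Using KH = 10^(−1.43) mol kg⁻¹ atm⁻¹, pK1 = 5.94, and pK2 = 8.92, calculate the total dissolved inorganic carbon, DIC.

DIC = 0.875 mmol/kg

[CO2*] = KH · pCO2 = 10^(−1.43) × 321×10^-6 = 1.193×10^-5 mol/kg
α₀ = 1/(1 + K1/[H⁺] + K1K2/[H⁺]²) = 1/(1 + 10^+1.83 + 10^+0.68) = 0.01362
DIC = [CO2*]/α₀ = 1.193×10^-5 / 0.01362 = 0.875 mmol/kg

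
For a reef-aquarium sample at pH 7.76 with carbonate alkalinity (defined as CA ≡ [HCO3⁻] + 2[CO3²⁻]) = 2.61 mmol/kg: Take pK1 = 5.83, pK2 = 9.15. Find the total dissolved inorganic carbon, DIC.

DIC = 2.54 mmol/kg

CA = [HCO3⁻] + 2[CO3²⁻] = (α₁ + 2α₂)·DIC
At pH 7.76: [H⁺]/K1 = 10^-1.93 = 0.011749, K2/[H⁺] = 10^-1.39 = 0.040738
α₁ = 1/(1 + 0.011749 + 0.040738) = 1/1.0525 = 0.9501; α₂ = α₁·K2/[H⁺] = 0.03871
α₁ + 2α₂ = 1.0275
DIC = CA / (α₁ + 2α₂) = 2.61 / 1.0275 = 2.54 mmol/kg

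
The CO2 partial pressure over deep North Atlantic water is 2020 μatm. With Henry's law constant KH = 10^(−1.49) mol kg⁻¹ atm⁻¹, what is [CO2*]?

KH = 10^(−1.49) = 3.236×10^-2 mol kg⁻¹ atm⁻¹
[CO2*] = KH · pCO2 = 3.236×10^-2 × 2020×10^-6 atm = 6.54×10^-5 mol/kg

[CO2*] = 65.4 μmol/kg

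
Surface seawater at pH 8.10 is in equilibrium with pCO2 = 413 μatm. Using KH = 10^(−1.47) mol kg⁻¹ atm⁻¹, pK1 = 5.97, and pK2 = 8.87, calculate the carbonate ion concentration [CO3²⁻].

[CO3²⁻] = 0.321 mmol/kg

[CO2*] = KH · pCO2 = 10^(−1.47) × 413×10^-6 = 1.399×10^-5 mol/kg
α₀ = 1/(1 + K1/[H⁺] + K1K2/[H⁺]²) = 1/(1 + 10^+2.13 + 10^+1.36) = 0.006297
DIC = [CO2*]/α₀ = 1.399×10^-5 / 0.006297 = 2.222 mmol/kg
[CO3²⁻] = α₂·DIC; α₂ = 0.1443, so [CO3²⁻] = 0.1443 × 2.222 = 0.321 mmol/kg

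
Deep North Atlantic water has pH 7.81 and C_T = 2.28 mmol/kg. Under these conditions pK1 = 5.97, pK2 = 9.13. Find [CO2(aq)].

[CO2*] = 0.0310 mmol/kg

α₀ = 1 / (1 + K1/[H⁺] + K1K2/[H⁺]²) = 1 / (1 + 10^+1.84 + 10^+0.52)
   = 1 / (1 + 69.183 + 3.3113) = 1/73.494 = 0.01361
[CO2*] = α₀ × DIC = 0.01361 × 2.28 = 0.0310 mmol/kg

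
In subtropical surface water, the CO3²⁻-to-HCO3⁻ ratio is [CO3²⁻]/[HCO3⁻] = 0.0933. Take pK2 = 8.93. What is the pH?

pH = 7.90

From K2 = [H⁺][CO3²⁻]/[HCO3⁻]:  pH = pK2 + log₁₀([CO3²⁻]/[HCO3⁻])
log₁₀(0.0933) = -1.030
pH = 8.93 + (-1.030) = 7.90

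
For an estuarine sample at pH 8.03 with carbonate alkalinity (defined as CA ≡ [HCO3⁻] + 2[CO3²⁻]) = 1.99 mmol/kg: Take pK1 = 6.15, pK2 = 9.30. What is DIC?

DIC = 1.92 mmol/kg

CA = [HCO3⁻] + 2[CO3²⁻] = (α₁ + 2α₂)·DIC
At pH 8.03: [H⁺]/K1 = 10^-1.88 = 0.013183, K2/[H⁺] = 10^-1.27 = 0.053703
α₁ = 1/(1 + 0.013183 + 0.053703) = 1/1.0669 = 0.9373; α₂ = α₁·K2/[H⁺] = 0.05034
α₁ + 2α₂ = 1.0380
DIC = CA / (α₁ + 2α₂) = 1.99 / 1.0380 = 1.92 mmol/kg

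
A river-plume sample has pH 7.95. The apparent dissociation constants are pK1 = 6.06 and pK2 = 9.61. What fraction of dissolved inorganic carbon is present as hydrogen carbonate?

α₁ = 1 / (1 + [H⁺]/K1 + K2/[H⁺]) = 1 / (1 + 10^-1.89 + 10^-1.66)
   = 1 / (1 + 0.012882 + 0.021878) = 1/1.0348 = 0.9664

α₁ = 0.966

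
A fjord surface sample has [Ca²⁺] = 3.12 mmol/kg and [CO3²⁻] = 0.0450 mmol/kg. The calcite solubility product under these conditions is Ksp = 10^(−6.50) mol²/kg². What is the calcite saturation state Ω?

Ksp = 10^(−6.50) = 3.162×10^-7
Ω = [Ca²⁺][CO3²⁻]/Ksp = (3.12×10^-3)(0.0450×10^-3) / 3.162×10^-7 = 0.444

Ω = 0.444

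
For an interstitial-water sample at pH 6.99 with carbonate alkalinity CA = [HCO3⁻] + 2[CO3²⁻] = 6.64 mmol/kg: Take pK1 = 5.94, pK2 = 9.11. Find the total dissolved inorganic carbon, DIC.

CA = [HCO3⁻] + 2[CO3²⁻] = (α₁ + 2α₂)·DIC
At pH 6.99: [H⁺]/K1 = 10^-1.05 = 0.089125, K2/[H⁺] = 10^-2.12 = 0.0075858
α₁ = 1/(1 + 0.089125 + 0.0075858) = 1/1.0967 = 0.9118; α₂ = α₁·K2/[H⁺] = 0.006917
α₁ + 2α₂ = 0.9257
DIC = CA / (α₁ + 2α₂) = 6.64 / 0.9257 = 7.17 mmol/kg

DIC = 7.17 mmol/kg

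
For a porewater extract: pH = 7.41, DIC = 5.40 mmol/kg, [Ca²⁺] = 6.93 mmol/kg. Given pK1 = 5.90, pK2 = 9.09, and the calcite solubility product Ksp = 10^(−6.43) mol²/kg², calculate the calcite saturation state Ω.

Ω = 2.00

α₂ = 1 / (1 + [H⁺]/K2 + [H⁺]²/(K1K2)) = 1 / (1 + 10^+1.68 + 10^+0.17)
   = 1 / (1 + 47.863 + 1.4791) = 1/50.342 = 0.01986
[CO3²⁻] = α₂ × DIC = 0.01986 × 5.40 = 0.1073 mmol/kg
Ksp = 10^(−6.43) = 3.715×10^-7
Ω = [Ca²⁺][CO3²⁻]/Ksp = (6.93×10^-3)(1.073×10^-4) / 3.715×10^-7 = 2.00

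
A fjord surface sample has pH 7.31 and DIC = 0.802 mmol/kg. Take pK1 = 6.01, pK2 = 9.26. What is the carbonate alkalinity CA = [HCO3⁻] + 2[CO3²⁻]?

CA = 0.773 mmol/kg

CA = [HCO3⁻] + 2[CO3²⁻] = (α₁ + 2α₂)·DIC
At pH 7.31: [H⁺]/K1 = 10^-1.30 = 0.050119, K2/[H⁺] = 10^-1.95 = 0.011220
α₁ = 1/(1 + 0.050119 + 0.011220) = 1/1.0613 = 0.9422; α₂ = α₁·K2/[H⁺] = 0.01057
α₁ + 2α₂ = 0.9633
CA = 0.9633 × 0.802 = 0.773 mmol/kg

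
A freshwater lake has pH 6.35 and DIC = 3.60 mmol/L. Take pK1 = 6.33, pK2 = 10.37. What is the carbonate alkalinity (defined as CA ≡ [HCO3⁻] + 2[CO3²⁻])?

CA = 1.84 mmol/L

CA = [HCO3⁻] + 2[CO3²⁻] = (α₁ + 2α₂)·DIC
At pH 6.35: [H⁺]/K1 = 10^-0.02 = 0.95499, K2/[H⁺] = 10^-4.02 = 9.5499×10^-5
α₁ = 1/(1 + 0.95499 + 9.5499×10^-5) = 1/1.9551 = 0.5115; α₂ = α₁·K2/[H⁺] = 4.885×10^-5
α₁ + 2α₂ = 0.5116
CA = 0.5116 × 3.60 = 1.84 mmol/L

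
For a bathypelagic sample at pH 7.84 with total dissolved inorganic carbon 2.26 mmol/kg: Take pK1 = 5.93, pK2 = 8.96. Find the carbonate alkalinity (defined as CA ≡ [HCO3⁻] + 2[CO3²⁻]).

CA = 2.39 mmol/kg

CA = [HCO3⁻] + 2[CO3²⁻] = (α₁ + 2α₂)·DIC
At pH 7.84: [H⁺]/K1 = 10^-1.91 = 0.012303, K2/[H⁺] = 10^-1.12 = 0.075858
α₁ = 1/(1 + 0.012303 + 0.075858) = 1/1.0882 = 0.9190; α₂ = α₁·K2/[H⁺] = 0.06971
α₁ + 2α₂ = 1.0584
CA = 1.0584 × 2.26 = 2.39 mmol/kg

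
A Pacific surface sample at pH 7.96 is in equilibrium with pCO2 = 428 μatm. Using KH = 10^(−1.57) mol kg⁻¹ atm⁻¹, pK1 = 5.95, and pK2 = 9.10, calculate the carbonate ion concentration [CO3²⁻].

[CO3²⁻] = 0.0854 mmol/kg

[CO2*] = KH · pCO2 = 10^(−1.57) × 428×10^-6 = 1.152×10^-5 mol/kg
α₀ = 1/(1 + K1/[H⁺] + K1K2/[H⁺]²) = 1/(1 + 10^+2.01 + 10^+0.87) = 0.009030
DIC = [CO2*]/α₀ = 1.152×10^-5 / 0.009030 = 1.276 mmol/kg
[CO3²⁻] = α₂·DIC; α₂ = 0.06694, so [CO3²⁻] = 0.06694 × 1.276 = 0.0854 mmol/kg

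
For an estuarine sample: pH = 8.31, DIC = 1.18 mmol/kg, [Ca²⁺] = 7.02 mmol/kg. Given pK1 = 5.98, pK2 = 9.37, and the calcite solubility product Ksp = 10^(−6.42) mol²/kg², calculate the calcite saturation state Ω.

α₂ = 1 / (1 + [H⁺]/K2 + [H⁺]²/(K1K2)) = 1 / (1 + 10^+1.06 + 10^-1.27)
   = 1 / (1 + 11.482 + 0.053703) = 1/12.535 = 0.07978
[CO3²⁻] = α₂ × DIC = 0.07978 × 1.18 = 0.09413 mmol/kg
Ksp = 10^(−6.42) = 3.802×10^-7
Ω = [Ca²⁺][CO3²⁻]/Ksp = (7.02×10^-3)(9.413×10^-5) / 3.802×10^-7 = 1.74

Ω = 1.74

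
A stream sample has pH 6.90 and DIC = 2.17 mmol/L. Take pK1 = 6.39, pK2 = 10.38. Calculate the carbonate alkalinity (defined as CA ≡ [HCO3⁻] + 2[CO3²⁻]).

CA = 1.66 mmol/L

CA = [HCO3⁻] + 2[CO3²⁻] = (α₁ + 2α₂)·DIC
At pH 6.90: [H⁺]/K1 = 10^-0.51 = 0.30903, K2/[H⁺] = 10^-3.48 = 0.00033113
α₁ = 1/(1 + 0.30903 + 0.00033113) = 1/1.3094 = 0.7637; α₂ = α₁·K2/[H⁺] = 0.0002529
α₁ + 2α₂ = 0.7642
CA = 0.7642 × 2.17 = 1.66 mmol/L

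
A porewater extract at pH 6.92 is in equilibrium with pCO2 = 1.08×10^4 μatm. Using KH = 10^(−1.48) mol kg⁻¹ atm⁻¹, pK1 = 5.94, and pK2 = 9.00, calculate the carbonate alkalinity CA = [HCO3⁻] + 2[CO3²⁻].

CA = 3.47 mmol/kg

[CO2*] = KH · pCO2 = 10^(−1.48) × 1.08×10^4×10^-6 = 3.576×10^-4 mol/kg
α₀ = 1/(1 + K1/[H⁺] + K1K2/[H⁺]²) = 1/(1 + 10^+0.98 + 10^-1.10) = 0.09408
DIC = [CO2*]/α₀ = 3.576×10^-4 / 0.09408 = 3.801 mmol/kg
CA = (α₁ + 2α₂)·DIC = (0.8984 + 2×0.007473) × 3.801 = 3.47 mmol/kg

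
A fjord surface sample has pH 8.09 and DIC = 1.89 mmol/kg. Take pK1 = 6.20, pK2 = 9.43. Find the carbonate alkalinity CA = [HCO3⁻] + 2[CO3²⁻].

CA = 1.95 mmol/kg

CA = [HCO3⁻] + 2[CO3²⁻] = (α₁ + 2α₂)·DIC
At pH 8.09: [H⁺]/K1 = 10^-1.89 = 0.012882, K2/[H⁺] = 10^-1.34 = 0.045709
α₁ = 1/(1 + 0.012882 + 0.045709) = 1/1.0586 = 0.9447; α₂ = α₁·K2/[H⁺] = 0.04318
α₁ + 2α₂ = 1.0310
CA = 1.0310 × 1.89 = 1.95 mmol/kg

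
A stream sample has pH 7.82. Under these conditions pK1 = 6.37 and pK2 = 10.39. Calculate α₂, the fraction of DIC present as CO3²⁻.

α₂ = 0.00259

α₂ = 1 / (1 + [H⁺]/K2 + [H⁺]²/(K1K2)) = 1 / (1 + 10^+2.57 + 10^+1.12)
   = 1 / (1 + 371.54 + 13.183) = 1/385.72 = 0.002593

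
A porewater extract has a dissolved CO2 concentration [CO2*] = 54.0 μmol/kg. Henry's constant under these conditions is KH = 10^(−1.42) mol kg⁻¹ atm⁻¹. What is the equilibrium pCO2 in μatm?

pCO2 = 1420 μatm

KH = 10^(−1.42) = 3.802×10^-2 mol kg⁻¹ atm⁻¹
pCO2 = [CO2*]/KH = 54.0×10^-6 / 3.802×10^-2 = 1.42×10^-3 atm = 1420 μatm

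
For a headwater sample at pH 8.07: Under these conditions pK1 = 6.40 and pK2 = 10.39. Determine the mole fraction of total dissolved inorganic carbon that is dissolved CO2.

α₀ = 1 / (1 + K1/[H⁺] + K1K2/[H⁺]²) = 1 / (1 + 10^+1.67 + 10^-0.65)
   = 1 / (1 + 46.774 + 0.22387) = 1/47.997 = 0.02083

α₀ = 0.0208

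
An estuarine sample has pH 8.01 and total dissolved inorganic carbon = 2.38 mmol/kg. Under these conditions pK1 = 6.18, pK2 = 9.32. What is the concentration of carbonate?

[CO3²⁻] = 0.110 mmol/kg

α₂ = 1 / (1 + [H⁺]/K2 + [H⁺]²/(K1K2)) = 1 / (1 + 10^+1.31 + 10^-0.52)
   = 1 / (1 + 20.417 + 0.30200) = 1/21.719 = 0.04604
[CO3²⁻] = α₂ × DIC = 0.04604 × 2.38 = 0.110 mmol/kg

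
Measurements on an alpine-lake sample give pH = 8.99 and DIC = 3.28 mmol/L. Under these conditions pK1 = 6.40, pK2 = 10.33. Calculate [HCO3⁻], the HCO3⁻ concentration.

[HCO3⁻] = 3.13 mmol/L

α₁ = 1 / (1 + [H⁺]/K1 + K2/[H⁺]) = 1 / (1 + 10^-2.59 + 10^-1.34)
   = 1 / (1 + 0.0025704 + 0.045709) = 1/1.0483 = 0.9539
[HCO3⁻] = α₁ × DIC = 0.9539 × 3.28 = 3.13 mmol/L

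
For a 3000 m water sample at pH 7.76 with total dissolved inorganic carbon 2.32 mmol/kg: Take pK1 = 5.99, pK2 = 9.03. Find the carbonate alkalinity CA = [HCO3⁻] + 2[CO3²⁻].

CA = 2.40 mmol/kg

CA = [HCO3⁻] + 2[CO3²⁻] = (α₁ + 2α₂)·DIC
At pH 7.76: [H⁺]/K1 = 10^-1.77 = 0.016982, K2/[H⁺] = 10^-1.27 = 0.053703
α₁ = 1/(1 + 0.016982 + 0.053703) = 1/1.0707 = 0.9340; α₂ = α₁·K2/[H⁺] = 0.05016
α₁ + 2α₂ = 1.0343
CA = 1.0343 × 2.32 = 2.40 mmol/kg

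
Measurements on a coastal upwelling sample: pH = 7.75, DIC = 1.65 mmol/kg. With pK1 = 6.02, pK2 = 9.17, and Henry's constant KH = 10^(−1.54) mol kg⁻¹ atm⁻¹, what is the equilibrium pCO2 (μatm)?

pCO2 = 1010 μatm

α₀ = 1 / (1 + K1/[H⁺] + K1K2/[H⁺]²) = 1 / (1 + 10^+1.73 + 10^+0.31)
   = 1 / (1 + 53.703 + 2.0417) = 1/56.745 = 0.01762
[CO2*] = α₀ × DIC = 0.01762 × 1.65 = 0.02908 mmol/kg
pCO2 = [CO2*]/KH = 2.908×10^-5 / 2.884×10^-2 = 1010 μatm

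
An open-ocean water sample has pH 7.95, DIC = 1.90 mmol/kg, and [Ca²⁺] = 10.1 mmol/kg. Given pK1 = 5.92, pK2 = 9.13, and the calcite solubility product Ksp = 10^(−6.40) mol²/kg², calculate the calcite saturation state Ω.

Ω = 2.96

α₂ = 1 / (1 + [H⁺]/K2 + [H⁺]²/(K1K2)) = 1 / (1 + 10^+1.18 + 10^-0.85)
   = 1 / (1 + 15.136 + 0.14125) = 1/16.277 = 0.06144
[CO3²⁻] = α₂ × DIC = 0.06144 × 1.90 = 0.1167 mmol/kg
Ksp = 10^(−6.40) = 3.981×10^-7
Ω = [Ca²⁺][CO3²⁻]/Ksp = (10.1×10^-3)(1.167×10^-4) / 3.981×10^-7 = 2.96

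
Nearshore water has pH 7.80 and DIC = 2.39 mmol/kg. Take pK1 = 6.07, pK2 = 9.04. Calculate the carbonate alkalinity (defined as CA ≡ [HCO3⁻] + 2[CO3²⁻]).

CA = 2.48 mmol/kg

CA = [HCO3⁻] + 2[CO3²⁻] = (α₁ + 2α₂)·DIC
At pH 7.80: [H⁺]/K1 = 10^-1.73 = 0.018621, K2/[H⁺] = 10^-1.24 = 0.057544
α₁ = 1/(1 + 0.018621 + 0.057544) = 1/1.0762 = 0.9292; α₂ = α₁·K2/[H⁺] = 0.05347
α₁ + 2α₂ = 1.0362
CA = 1.0362 × 2.39 = 2.48 mmol/kg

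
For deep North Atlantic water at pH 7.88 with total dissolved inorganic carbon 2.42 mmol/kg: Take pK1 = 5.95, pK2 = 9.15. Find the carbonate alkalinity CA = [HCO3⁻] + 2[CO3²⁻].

CA = [HCO3⁻] + 2[CO3²⁻] = (α₁ + 2α₂)·DIC
At pH 7.88: [H⁺]/K1 = 10^-1.93 = 0.011749, K2/[H⁺] = 10^-1.27 = 0.053703
α₁ = 1/(1 + 0.011749 + 0.053703) = 1/1.0655 = 0.9386; α₂ = α₁·K2/[H⁺] = 0.05040
α₁ + 2α₂ = 1.0394
CA = 1.0394 × 2.42 = 2.52 mmol/kg

CA = 2.52 mmol/kg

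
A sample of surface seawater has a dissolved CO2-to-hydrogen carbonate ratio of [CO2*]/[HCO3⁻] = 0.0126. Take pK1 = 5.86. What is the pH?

pH = 7.76

From K1 = [H⁺][HCO3⁻]/[CO2*]:  pH = pK1 − log₁₀([CO2*]/[HCO3⁻])
log₁₀(0.0126) = -1.900
pH = 5.86 − (-1.900) = 7.76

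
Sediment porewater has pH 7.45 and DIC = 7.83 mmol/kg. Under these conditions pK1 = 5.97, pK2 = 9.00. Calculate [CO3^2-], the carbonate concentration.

[CO3²⁻] = 0.208 mmol/kg

α₂ = 1 / (1 + [H⁺]/K2 + [H⁺]²/(K1K2)) = 1 / (1 + 10^+1.55 + 10^+0.07)
   = 1 / (1 + 35.481 + 1.1749) = 1/37.656 = 0.02656
[CO3²⁻] = α₂ × DIC = 0.02656 × 7.83 = 0.208 mmol/kg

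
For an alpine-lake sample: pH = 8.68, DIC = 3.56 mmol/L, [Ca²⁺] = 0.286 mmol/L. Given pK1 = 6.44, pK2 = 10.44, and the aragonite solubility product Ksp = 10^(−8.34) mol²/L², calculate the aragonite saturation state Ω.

α₂ = 1 / (1 + [H⁺]/K2 + [H⁺]²/(K1K2)) = 1 / (1 + 10^+1.76 + 10^-0.48)
   = 1 / (1 + 57.544 + 0.33113) = 1/58.875 = 0.01699
[CO3²⁻] = α₂ × DIC = 0.01699 × 3.56 = 0.06047 mmol/L
Ksp = 10^(−8.34) = 4.571×10^-9
Ω = [Ca²⁺][CO3²⁻]/Ksp = (0.286×10^-3)(6.047×10^-5) / 4.571×10^-9 = 3.78

Ω = 3.78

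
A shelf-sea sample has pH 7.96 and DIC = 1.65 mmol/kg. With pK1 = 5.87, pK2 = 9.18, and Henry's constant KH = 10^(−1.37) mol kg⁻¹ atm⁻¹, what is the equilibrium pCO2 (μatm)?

pCO2 = 294 μatm

α₀ = 1 / (1 + K1/[H⁺] + K1K2/[H⁺]²) = 1 / (1 + 10^+2.09 + 10^+0.87)
   = 1 / (1 + 123.03 + 7.4131) = 1/131.44 = 0.007608
[CO2*] = α₀ × DIC = 0.007608 × 1.65 = 0.01255 mmol/kg = 12.55 μmol/kg
pCO2 = [CO2*]/KH = 1.255×10^-5 / 4.266×10^-2 = 294 μatm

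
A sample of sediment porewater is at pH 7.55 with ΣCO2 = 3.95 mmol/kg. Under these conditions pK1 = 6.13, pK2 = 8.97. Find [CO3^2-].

α₂ = 1 / (1 + [H⁺]/K2 + [H⁺]²/(K1K2)) = 1 / (1 + 10^+1.42 + 10^+0.00)
   = 1 / (1 + 26.303 + 1.0000) = 1/28.303 = 0.03533
[CO3²⁻] = α₂ × DIC = 0.03533 × 3.95 = 0.140 mmol/kg

[CO3²⁻] = 0.140 mmol/kg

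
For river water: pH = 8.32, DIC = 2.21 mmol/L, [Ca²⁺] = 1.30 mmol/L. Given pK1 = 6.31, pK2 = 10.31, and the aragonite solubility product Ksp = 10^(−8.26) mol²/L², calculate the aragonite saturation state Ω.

Ω = 5.24

α₂ = 1 / (1 + [H⁺]/K2 + [H⁺]²/(K1K2)) = 1 / (1 + 10^+1.99 + 10^-0.02)
   = 1 / (1 + 97.724 + 0.95499) = 1/99.679 = 0.01003
[CO3²⁻] = α₂ × DIC = 0.01003 × 2.21 = 0.02217 mmol/L
Ksp = 10^(−8.26) = 5.495×10^-9
Ω = [Ca²⁺][CO3²⁻]/Ksp = (1.30×10^-3)(2.217×10^-5) / 5.495×10^-9 = 5.24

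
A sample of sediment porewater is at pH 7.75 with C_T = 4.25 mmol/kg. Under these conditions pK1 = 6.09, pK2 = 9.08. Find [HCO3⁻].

[HCO3⁻] = 3.98 mmol/kg

α₁ = 1 / (1 + [H⁺]/K1 + K2/[H⁺]) = 1 / (1 + 10^-1.66 + 10^-1.33)
   = 1 / (1 + 0.021878 + 0.046774) = 1/1.0687 = 0.9358
[HCO3⁻] = α₁ × DIC = 0.9358 × 4.25 = 3.98 mmol/kg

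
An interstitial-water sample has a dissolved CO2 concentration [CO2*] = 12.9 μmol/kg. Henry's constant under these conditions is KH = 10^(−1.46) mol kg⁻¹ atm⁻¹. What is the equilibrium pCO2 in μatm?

pCO2 = 372 μatm

KH = 10^(−1.46) = 3.467×10^-2 mol kg⁻¹ atm⁻¹
pCO2 = [CO2*]/KH = 12.9×10^-6 / 3.467×10^-2 = 3.72×10^-4 atm = 372 μatm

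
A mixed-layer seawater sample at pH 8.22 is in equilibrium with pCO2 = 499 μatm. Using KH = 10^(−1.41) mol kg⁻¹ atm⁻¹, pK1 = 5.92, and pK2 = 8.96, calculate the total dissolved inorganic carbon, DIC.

[CO2*] = KH · pCO2 = 10^(−1.41) × 499×10^-6 = 1.941×10^-5 mol/kg
α₀ = 1/(1 + K1/[H⁺] + K1K2/[H⁺]²) = 1/(1 + 10^+2.30 + 10^+1.56) = 0.004222
DIC = [CO2*]/α₀ = 1.941×10^-5 / 0.004222 = 4.60 mmol/kg

DIC = 4.60 mmol/kg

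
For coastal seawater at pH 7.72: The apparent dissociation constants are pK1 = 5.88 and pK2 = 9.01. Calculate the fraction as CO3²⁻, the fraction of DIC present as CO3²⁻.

α₂ = 1 / (1 + [H⁺]/K2 + [H⁺]²/(K1K2)) = 1 / (1 + 10^+1.29 + 10^-0.55)
   = 1 / (1 + 19.498 + 0.28184) = 1/20.780 = 0.04812

α₂ = 0.0481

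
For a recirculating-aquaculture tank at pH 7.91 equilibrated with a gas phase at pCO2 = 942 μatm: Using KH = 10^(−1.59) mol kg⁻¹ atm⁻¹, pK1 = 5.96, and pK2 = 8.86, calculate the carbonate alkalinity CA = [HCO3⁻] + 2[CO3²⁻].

CA = 2.64 mmol/kg

[CO2*] = KH · pCO2 = 10^(−1.59) × 942×10^-6 = 2.421×10^-5 mol/kg
α₀ = 1/(1 + K1/[H⁺] + K1K2/[H⁺]²) = 1/(1 + 10^+1.95 + 10^+1.00) = 0.009988
DIC = [CO2*]/α₀ = 2.421×10^-5 / 0.009988 = 2.424 mmol/kg
CA = (α₁ + 2α₂)·DIC = (0.8901 + 2×0.09988) × 2.424 = 2.64 mmol/kg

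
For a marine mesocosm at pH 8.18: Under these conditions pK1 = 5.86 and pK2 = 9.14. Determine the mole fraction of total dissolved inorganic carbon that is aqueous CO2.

α₀ = 0.00429

α₀ = 1 / (1 + K1/[H⁺] + K1K2/[H⁺]²) = 1 / (1 + 10^+2.32 + 10^+1.36)
   = 1 / (1 + 208.93 + 22.909) = 1/232.84 = 0.004295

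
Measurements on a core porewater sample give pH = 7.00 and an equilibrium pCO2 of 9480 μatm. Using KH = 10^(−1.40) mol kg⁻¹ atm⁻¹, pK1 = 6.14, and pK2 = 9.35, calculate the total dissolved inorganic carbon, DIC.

DIC = 3.12 mmol/kg

[CO2*] = KH · pCO2 = 10^(−1.40) × 9480×10^-6 = 3.774×10^-4 mol/kg
α₀ = 1/(1 + K1/[H⁺] + K1K2/[H⁺]²) = 1/(1 + 10^+0.86 + 10^-1.49) = 0.1208
DIC = [CO2*]/α₀ = 3.774×10^-4 / 0.1208 = 3.12 mmol/kg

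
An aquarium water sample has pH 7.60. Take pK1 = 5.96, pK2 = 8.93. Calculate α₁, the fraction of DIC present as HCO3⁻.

α₁ = 1 / (1 + [H⁺]/K1 + K2/[H⁺]) = 1 / (1 + 10^-1.64 + 10^-1.33)
   = 1 / (1 + 0.022909 + 0.046774) = 1/1.0697 = 0.9349

α₁ = 0.935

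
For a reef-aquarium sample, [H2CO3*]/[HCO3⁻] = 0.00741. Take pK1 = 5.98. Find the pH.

From K1 = [H⁺][HCO3⁻]/[H2CO3*]:  pH = pK1 − log₁₀([H2CO3*]/[HCO3⁻])
log₁₀(0.00741) = -2.130
pH = 5.98 − (-2.130) = 8.11

pH = 8.11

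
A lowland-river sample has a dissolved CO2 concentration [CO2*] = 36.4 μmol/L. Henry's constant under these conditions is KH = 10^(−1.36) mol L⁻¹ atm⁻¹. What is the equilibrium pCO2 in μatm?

pCO2 = 834 μatm

KH = 10^(−1.36) = 4.365×10^-2 mol L⁻¹ atm⁻¹
pCO2 = [CO2*]/KH = 36.4×10^-6 / 4.365×10^-2 = 8.34×10^-4 atm = 834 μatm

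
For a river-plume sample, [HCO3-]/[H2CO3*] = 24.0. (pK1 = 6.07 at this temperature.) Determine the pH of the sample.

From K1 = [H⁺][HCO3-]/[H2CO3*]:  pH = pK1 + log₁₀([HCO3-]/[H2CO3*])
log₁₀(24.0) = +1.380
pH = 6.07 + (+1.380) = 7.45

pH = 7.45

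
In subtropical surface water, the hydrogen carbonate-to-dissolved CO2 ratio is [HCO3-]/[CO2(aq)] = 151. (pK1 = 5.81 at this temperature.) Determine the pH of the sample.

pH = 7.99

From K1 = [H⁺][HCO3-]/[CO2(aq)]:  pH = pK1 + log₁₀([HCO3-]/[CO2(aq)])
log₁₀(151) = +2.179
pH = 5.81 + (+2.179) = 7.99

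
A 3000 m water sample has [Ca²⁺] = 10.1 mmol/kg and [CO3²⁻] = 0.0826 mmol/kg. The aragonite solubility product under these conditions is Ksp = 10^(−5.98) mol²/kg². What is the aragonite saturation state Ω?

Ksp = 10^(−5.98) = 1.047×10^-6
Ω = [Ca²⁺][CO3²⁻]/Ksp = (10.1×10^-3)(0.0826×10^-3) / 1.047×10^-6 = 0.797

Ω = 0.797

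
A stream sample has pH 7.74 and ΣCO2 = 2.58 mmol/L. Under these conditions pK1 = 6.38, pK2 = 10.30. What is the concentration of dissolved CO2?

α₀ = 1 / (1 + K1/[H⁺] + K1K2/[H⁺]²) = 1 / (1 + 10^+1.36 + 10^-1.20)
   = 1 / (1 + 22.909 + 0.063096) = 1/23.972 = 0.04172
[CO2*] = α₀ × DIC = 0.04172 × 2.58 = 0.108 mmol/L

[CO2*] = 0.108 mmol/L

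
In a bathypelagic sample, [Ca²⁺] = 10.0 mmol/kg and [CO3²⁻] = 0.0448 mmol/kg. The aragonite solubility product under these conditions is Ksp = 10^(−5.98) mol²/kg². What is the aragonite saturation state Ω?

Ω = 0.428

Ksp = 10^(−5.98) = 1.047×10^-6
Ω = [Ca²⁺][CO3²⁻]/Ksp = (10.0×10^-3)(0.0448×10^-3) / 1.047×10^-6 = 0.428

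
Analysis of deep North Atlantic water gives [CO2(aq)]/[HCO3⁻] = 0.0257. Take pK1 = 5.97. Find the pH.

From K1 = [H⁺][HCO3⁻]/[CO2(aq)]:  pH = pK1 − log₁₀([CO2(aq)]/[HCO3⁻])
log₁₀(0.0257) = -1.590
pH = 5.97 − (-1.590) = 7.56

pH = 7.56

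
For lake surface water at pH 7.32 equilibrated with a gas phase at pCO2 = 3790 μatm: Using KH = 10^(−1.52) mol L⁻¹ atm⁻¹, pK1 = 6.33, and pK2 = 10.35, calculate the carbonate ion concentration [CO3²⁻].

[CO3²⁻] = 1.04 μmol/L

[CO2*] = KH · pCO2 = 10^(−1.52) × 3790×10^-6 = 1.145×10^-4 mol/L
α₀ = 1/(1 + K1/[H⁺] + K1K2/[H⁺]²) = 1/(1 + 10^+0.99 + 10^-2.04) = 0.09275
DIC = [CO2*]/α₀ = 1.145×10^-4 / 0.09275 = 1.234 mmol/L
[CO3²⁻] = α₂·DIC; α₂ = 0.0008459, so [CO3²⁻] = 0.0008459 × 1.234 = 0.00104 mmol/L = 1.04 μmol/L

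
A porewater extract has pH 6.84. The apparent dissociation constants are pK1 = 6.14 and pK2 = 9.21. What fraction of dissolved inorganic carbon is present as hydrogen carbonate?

α₁ = 1 / (1 + [H⁺]/K1 + K2/[H⁺]) = 1 / (1 + 10^-0.70 + 10^-2.37)
   = 1 / (1 + 0.19953 + 0.0042658) = 1/1.2038 = 0.8307

α₁ = 0.831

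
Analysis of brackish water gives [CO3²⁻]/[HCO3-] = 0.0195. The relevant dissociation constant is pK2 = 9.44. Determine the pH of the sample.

From K2 = [H⁺][CO3²⁻]/[HCO3-]:  pH = pK2 + log₁₀([CO3²⁻]/[HCO3-])
log₁₀(0.0195) = -1.710
pH = 9.44 + (-1.710) = 7.73

pH = 7.73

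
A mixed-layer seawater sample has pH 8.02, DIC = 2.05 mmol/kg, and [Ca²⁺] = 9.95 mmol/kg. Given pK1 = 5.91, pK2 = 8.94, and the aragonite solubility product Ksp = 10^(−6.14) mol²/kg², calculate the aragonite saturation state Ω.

α₂ = 1 / (1 + [H⁺]/K2 + [H⁺]²/(K1K2)) = 1 / (1 + 10^+0.92 + 10^-1.19)
   = 1 / (1 + 8.3176 + 0.064565) = 1/9.3822 = 0.1066
[CO3²⁻] = α₂ × DIC = 0.1066 × 2.05 = 0.2185 mmol/kg
Ksp = 10^(−6.14) = 7.244×10^-7
Ω = [Ca²⁺][CO3²⁻]/Ksp = (9.95×10^-3)(2.185×10^-4) / 7.244×10^-7 = 3.00

Ω = 3.00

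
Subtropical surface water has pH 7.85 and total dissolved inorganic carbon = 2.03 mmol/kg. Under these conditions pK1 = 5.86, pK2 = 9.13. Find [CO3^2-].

[CO3²⁻] = 0.100 mmol/kg

α₂ = 1 / (1 + [H⁺]/K2 + [H⁺]²/(K1K2)) = 1 / (1 + 10^+1.28 + 10^-0.71)
   = 1 / (1 + 19.055 + 0.19498) = 1/20.250 = 0.04938
[CO3²⁻] = α₂ × DIC = 0.04938 × 2.03 = 0.100 mmol/kg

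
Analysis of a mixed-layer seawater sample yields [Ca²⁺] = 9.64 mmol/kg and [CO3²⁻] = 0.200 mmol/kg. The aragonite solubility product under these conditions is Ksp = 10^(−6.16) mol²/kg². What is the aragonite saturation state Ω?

Ω = 2.79

Ksp = 10^(−6.16) = 6.918×10^-7
Ω = [Ca²⁺][CO3²⁻]/Ksp = (9.64×10^-3)(0.200×10^-3) / 6.918×10^-7 = 2.79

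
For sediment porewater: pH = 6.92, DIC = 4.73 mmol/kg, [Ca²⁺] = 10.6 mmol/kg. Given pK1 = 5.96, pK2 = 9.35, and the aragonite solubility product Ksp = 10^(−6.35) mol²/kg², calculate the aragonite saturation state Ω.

α₂ = 1 / (1 + [H⁺]/K2 + [H⁺]²/(K1K2)) = 1 / (1 + 10^+2.43 + 10^+1.47)
   = 1 / (1 + 269.15 + 29.512) = 1/299.67 = 0.003337
[CO3²⁻] = α₂ × DIC = 0.003337 × 4.73 = 0.01578 mmol/kg = 15.78 μmol/kg
Ksp = 10^(−6.35) = 4.467×10^-7
Ω = [Ca²⁺][CO3²⁻]/Ksp = (10.6×10^-3)(1.578×10^-5) / 4.467×10^-7 = 0.375

Ω = 0.375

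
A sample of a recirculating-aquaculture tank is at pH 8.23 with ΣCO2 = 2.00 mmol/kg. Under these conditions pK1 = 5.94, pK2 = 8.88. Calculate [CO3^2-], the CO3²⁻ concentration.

α₂ = 1 / (1 + [H⁺]/K2 + [H⁺]²/(K1K2)) = 1 / (1 + 10^+0.65 + 10^-1.64)
   = 1 / (1 + 4.4668 + 0.022909) = 1/5.4897 = 0.1822
[CO3²⁻] = α₂ × DIC = 0.1822 × 2.00 = 0.364 mmol/kg

[CO3²⁻] = 0.364 mmol/kg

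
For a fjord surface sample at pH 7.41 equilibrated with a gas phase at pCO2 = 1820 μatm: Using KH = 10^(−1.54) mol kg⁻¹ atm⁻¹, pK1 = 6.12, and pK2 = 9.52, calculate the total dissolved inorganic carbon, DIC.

[CO2*] = KH · pCO2 = 10^(−1.54) × 1820×10^-6 = 5.249×10^-5 mol/kg
α₀ = 1/(1 + K1/[H⁺] + K1K2/[H⁺]²) = 1/(1 + 10^+1.29 + 10^-0.82) = 0.04843
DIC = [CO2*]/α₀ = 5.249×10^-5 / 0.04843 = 1.08 mmol/kg

DIC = 1.08 mmol/kg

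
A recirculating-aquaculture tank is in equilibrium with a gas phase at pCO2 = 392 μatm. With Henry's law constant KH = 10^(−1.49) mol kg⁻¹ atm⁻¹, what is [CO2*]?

KH = 10^(−1.49) = 3.236×10^-2 mol kg⁻¹ atm⁻¹
[CO2*] = KH · pCO2 = 3.236×10^-2 × 392×10^-6 atm = 1.27×10^-5 mol/kg

[CO2*] = 12.7 μmol/kg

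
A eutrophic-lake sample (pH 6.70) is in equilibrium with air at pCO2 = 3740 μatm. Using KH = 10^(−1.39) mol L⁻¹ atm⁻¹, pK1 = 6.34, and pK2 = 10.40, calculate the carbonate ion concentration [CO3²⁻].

[CO2*] = KH · pCO2 = 10^(−1.39) × 3740×10^-6 = 1.524×10^-4 mol/L
α₀ = 1/(1 + K1/[H⁺] + K1K2/[H⁺]²) = 1/(1 + 10^+0.36 + 10^-3.34) = 0.3038
DIC = [CO2*]/α₀ = 1.524×10^-4 / 0.3038 = 0.5015 mmol/L
[CO3²⁻] = α₂·DIC; α₂ = 0.0001389, so [CO3²⁻] = 0.0001389 × 0.5015 = 6.96×10^-5 mmol/L = 0.0696 μmol/L

[CO3²⁻] = 0.0696 μmol/L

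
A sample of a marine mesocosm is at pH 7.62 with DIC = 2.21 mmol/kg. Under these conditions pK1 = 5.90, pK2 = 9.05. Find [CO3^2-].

α₂ = 1 / (1 + [H⁺]/K2 + [H⁺]²/(K1K2)) = 1 / (1 + 10^+1.43 + 10^-0.29)
   = 1 / (1 + 26.915 + 0.51286) = 1/28.428 = 0.03518
[CO3²⁻] = α₂ × DIC = 0.03518 × 2.21 = 0.0777 mmol/kg

[CO3²⁻] = 0.0777 mmol/kg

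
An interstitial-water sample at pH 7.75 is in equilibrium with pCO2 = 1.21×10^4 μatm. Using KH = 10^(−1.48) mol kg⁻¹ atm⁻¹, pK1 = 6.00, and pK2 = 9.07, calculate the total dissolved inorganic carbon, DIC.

DIC = 24.0 mmol/kg

[CO2*] = KH · pCO2 = 10^(−1.48) × 1.21×10^4×10^-6 = 4.007×10^-4 mol/kg
α₀ = 1/(1 + K1/[H⁺] + K1K2/[H⁺]²) = 1/(1 + 10^+1.75 + 10^+0.43) = 0.01669
DIC = [CO2*]/α₀ = 4.007×10^-4 / 0.01669 = 24.0 mmol/kg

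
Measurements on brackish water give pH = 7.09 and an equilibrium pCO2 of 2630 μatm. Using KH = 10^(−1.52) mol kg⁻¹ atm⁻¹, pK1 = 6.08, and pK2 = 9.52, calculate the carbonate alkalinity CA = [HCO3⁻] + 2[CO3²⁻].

CA = 0.819 mmol/kg

[CO2*] = KH · pCO2 = 10^(−1.52) × 2630×10^-6 = 7.942×10^-5 mol/kg
α₀ = 1/(1 + K1/[H⁺] + K1K2/[H⁺]²) = 1/(1 + 10^+1.01 + 10^-1.42) = 0.08872
DIC = [CO2*]/α₀ = 7.942×10^-5 / 0.08872 = 0.8952 mmol/kg
CA = (α₁ + 2α₂)·DIC = (0.9079 + 2×0.003373) × 0.8952 = 0.819 mmol/kg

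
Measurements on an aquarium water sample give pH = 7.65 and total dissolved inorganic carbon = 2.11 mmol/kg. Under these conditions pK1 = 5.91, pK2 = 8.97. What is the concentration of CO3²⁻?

[CO3²⁻] = 0.0947 mmol/kg

α₂ = 1 / (1 + [H⁺]/K2 + [H⁺]²/(K1K2)) = 1 / (1 + 10^+1.32 + 10^-0.42)
   = 1 / (1 + 20.893 + 0.38019) = 1/22.273 = 0.04490
[CO3²⁻] = α₂ × DIC = 0.04490 × 2.11 = 0.0947 mmol/kg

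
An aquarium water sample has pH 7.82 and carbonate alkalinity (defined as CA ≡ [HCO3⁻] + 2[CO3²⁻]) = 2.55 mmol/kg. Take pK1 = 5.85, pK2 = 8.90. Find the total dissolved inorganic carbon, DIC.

CA = [HCO3⁻] + 2[CO3²⁻] = (α₁ + 2α₂)·DIC
At pH 7.82: [H⁺]/K1 = 10^-1.97 = 0.010715, K2/[H⁺] = 10^-1.08 = 0.083176
α₁ = 1/(1 + 0.010715 + 0.083176) = 1/1.0939 = 0.9142; α₂ = α₁·K2/[H⁺] = 0.07604
α₁ + 2α₂ = 1.0662
DIC = CA / (α₁ + 2α₂) = 2.55 / 1.0662 = 2.39 mmol/kg

DIC = 2.39 mmol/kg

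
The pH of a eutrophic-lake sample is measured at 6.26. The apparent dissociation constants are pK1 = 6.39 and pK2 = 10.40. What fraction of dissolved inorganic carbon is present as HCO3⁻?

α₁ = 0.426

α₁ = 1 / (1 + [H⁺]/K1 + K2/[H⁺]) = 1 / (1 + 10^+0.13 + 10^-4.14)
   = 1 / (1 + 1.3490 + 7.2444×10^-5) = 1/2.3490 = 0.4257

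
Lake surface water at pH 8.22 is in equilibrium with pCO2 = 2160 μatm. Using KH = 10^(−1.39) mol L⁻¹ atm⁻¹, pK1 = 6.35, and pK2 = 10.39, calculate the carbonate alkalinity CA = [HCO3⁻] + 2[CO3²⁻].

CA = 6.61 mmol/L

[CO2*] = KH · pCO2 = 10^(−1.39) × 2160×10^-6 = 8.799×10^-5 mol/L
α₀ = 1/(1 + K1/[H⁺] + K1K2/[H⁺]²) = 1/(1 + 10^+1.87 + 10^-0.30) = 0.01322
DIC = [CO2*]/α₀ = 8.799×10^-5 / 0.01322 = 6.655 mmol/L
CA = (α₁ + 2α₂)·DIC = (0.9802 + 2×0.006627) × 6.655 = 6.61 mmol/L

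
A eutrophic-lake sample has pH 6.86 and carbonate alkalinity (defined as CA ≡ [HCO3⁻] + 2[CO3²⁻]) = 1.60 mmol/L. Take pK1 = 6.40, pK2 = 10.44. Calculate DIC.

DIC = 2.15 mmol/L

CA = [HCO3⁻] + 2[CO3²⁻] = (α₁ + 2α₂)·DIC
At pH 6.86: [H⁺]/K1 = 10^-0.46 = 0.34674, K2/[H⁺] = 10^-3.58 = 0.00026303
α₁ = 1/(1 + 0.34674 + 0.00026303) = 1/1.3470 = 0.7424; α₂ = α₁·K2/[H⁺] = 0.0001953
α₁ + 2α₂ = 0.7428
DIC = CA / (α₁ + 2α₂) = 1.60 / 0.7428 = 2.15 mmol/L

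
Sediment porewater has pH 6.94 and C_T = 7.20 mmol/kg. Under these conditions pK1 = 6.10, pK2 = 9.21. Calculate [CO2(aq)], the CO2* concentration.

α₀ = 1 / (1 + K1/[H⁺] + K1K2/[H⁺]²) = 1 / (1 + 10^+0.84 + 10^-1.43)
   = 1 / (1 + 6.9183 + 0.037154) = 1/7.9555 = 0.1257
[CO2*] = α₀ × DIC = 0.1257 × 7.20 = 0.905 mmol/kg

[CO2*] = 0.905 mmol/kg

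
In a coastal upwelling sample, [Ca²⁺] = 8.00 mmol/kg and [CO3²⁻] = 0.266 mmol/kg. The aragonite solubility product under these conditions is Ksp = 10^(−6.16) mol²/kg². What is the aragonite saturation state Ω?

Ksp = 10^(−6.16) = 6.918×10^-7
Ω = [Ca²⁺][CO3²⁻]/Ksp = (8.00×10^-3)(0.266×10^-3) / 6.918×10^-7 = 3.08

Ω = 3.08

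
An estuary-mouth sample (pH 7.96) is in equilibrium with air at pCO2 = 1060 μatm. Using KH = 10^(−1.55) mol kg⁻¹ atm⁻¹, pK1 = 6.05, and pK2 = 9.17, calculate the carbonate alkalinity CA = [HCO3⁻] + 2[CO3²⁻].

[CO2*] = KH · pCO2 = 10^(−1.55) × 1060×10^-6 = 2.987×10^-5 mol/kg
α₀ = 1/(1 + K1/[H⁺] + K1K2/[H⁺]²) = 1/(1 + 10^+1.91 + 10^+0.70) = 0.01146
DIC = [CO2*]/α₀ = 2.987×10^-5 / 0.01146 = 2.608 mmol/kg
CA = (α₁ + 2α₂)·DIC = (0.9311 + 2×0.05741) × 2.608 = 2.73 mmol/kg

CA = 2.73 mmol/kg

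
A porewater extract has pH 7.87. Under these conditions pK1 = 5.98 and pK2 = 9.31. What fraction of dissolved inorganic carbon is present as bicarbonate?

α₁ = 0.953

α₁ = 1 / (1 + [H⁺]/K1 + K2/[H⁺]) = 1 / (1 + 10^-1.89 + 10^-1.44)
   = 1 / (1 + 0.012882 + 0.036308) = 1/1.0492 = 0.9531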